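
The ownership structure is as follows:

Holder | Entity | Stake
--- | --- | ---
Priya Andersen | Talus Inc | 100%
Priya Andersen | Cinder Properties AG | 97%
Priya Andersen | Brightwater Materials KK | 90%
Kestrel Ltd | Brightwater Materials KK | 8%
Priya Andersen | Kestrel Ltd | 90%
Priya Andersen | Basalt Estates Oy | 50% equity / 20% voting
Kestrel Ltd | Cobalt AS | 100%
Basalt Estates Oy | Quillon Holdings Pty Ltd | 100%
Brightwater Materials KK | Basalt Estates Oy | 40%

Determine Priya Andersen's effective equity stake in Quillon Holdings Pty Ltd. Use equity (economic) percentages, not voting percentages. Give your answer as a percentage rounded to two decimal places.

88.88%

Priya reaches Quillon along 3 paths.
Via Brightwater → Basalt: 90% × 40% × 100% = 36%.
Via Kestrel → Brightwater → Basalt: 90% × 8% × 40% × 100% = 2.88%.
Via Basalt: 50% × 100% = 50%.
Total: 36% + 2.88% + 50% = 88.88%.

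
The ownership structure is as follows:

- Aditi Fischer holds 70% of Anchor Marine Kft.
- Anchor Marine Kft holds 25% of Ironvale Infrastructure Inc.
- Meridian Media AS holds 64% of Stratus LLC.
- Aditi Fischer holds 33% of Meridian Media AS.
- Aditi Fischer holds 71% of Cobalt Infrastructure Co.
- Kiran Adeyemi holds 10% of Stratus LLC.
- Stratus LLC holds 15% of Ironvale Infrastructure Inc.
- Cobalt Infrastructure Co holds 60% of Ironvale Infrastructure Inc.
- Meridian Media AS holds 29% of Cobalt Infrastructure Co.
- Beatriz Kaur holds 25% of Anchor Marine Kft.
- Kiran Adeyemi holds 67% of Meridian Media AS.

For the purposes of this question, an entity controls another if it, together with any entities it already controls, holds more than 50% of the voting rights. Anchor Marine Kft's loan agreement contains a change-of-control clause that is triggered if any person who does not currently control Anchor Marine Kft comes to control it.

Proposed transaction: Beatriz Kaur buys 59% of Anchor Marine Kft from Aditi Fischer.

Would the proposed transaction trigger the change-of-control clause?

The purchase adds only to Beatriz's holdings (Aditi's stake shrinks), so Beatriz is the only person who could newly come to control Anchor.
Beatriz's largest direct stake is 25% in Anchor, which does not meet the threshold, so Beatriz controls no company.
In Anchor, Beatriz's side holds only 25%, not > 50%.
So before the transaction, Beatriz does not control Anchor.
After the purchase, Beatriz's direct stake in Anchor rises to 25% + 59% = 84%, and Aditi's stake falls to 11%.
Beatriz holds 84% of Anchor, so Beatriz controls Anchor.
Beatriz did not control Anchor before and does after, so the clause is triggered.

Yes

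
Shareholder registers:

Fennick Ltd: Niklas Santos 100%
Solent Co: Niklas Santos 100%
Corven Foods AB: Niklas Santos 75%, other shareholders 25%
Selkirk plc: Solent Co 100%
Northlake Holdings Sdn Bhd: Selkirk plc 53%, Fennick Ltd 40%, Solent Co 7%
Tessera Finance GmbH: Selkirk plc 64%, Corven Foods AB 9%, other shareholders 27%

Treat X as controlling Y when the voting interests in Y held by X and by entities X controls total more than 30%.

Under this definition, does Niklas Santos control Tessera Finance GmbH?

Yes

Niklas holds 100% of Solent, so Niklas controls Solent.
Solent holds 100% of Selkirk, so Niklas controls Selkirk.
Niklas holds 75% of Corven, so Niklas controls Corven.
Selkirk and Corven together hold 64% + 9% = 73% of Tessera, so Niklas controls Tessera.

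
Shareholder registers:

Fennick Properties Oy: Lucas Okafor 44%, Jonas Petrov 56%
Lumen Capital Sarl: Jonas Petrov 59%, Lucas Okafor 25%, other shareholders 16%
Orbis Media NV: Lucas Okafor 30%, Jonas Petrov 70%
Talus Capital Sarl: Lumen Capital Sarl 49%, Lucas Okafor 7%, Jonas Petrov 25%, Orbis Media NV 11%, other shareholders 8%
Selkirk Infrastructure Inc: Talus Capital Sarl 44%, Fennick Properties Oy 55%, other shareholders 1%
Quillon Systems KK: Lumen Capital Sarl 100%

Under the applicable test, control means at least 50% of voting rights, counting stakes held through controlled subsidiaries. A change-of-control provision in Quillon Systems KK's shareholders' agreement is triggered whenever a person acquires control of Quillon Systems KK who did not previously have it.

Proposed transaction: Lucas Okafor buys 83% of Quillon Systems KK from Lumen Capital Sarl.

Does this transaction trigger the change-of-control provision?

Yes

The purchase adds only to Lucas's holdings (Lumen's stake shrinks), so Lucas is the only person who could newly come to control Quillon.
Lucas's largest direct stake is 44% in Fennick, which does not meet the threshold, so Lucas controls no company.
Neither Lucas nor any entity Lucas controls holds any voting interest in Quillon.
So before the transaction, Lucas does not control Quillon.
After the purchase, Lucas holds 83% of Quillon directly, and Lumen's stake falls to 17%.
Lucas holds 83% of Quillon, so Lucas controls Quillon.
Lucas did not control Quillon before and does after, so the clause is triggered.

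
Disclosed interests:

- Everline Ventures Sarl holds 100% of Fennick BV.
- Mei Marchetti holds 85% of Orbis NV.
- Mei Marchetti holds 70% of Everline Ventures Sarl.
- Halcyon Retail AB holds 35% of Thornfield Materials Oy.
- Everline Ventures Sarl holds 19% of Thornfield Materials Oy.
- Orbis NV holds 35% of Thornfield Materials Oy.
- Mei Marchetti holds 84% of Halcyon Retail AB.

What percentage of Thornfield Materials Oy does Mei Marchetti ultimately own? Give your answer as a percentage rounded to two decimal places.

Mei reaches Thornfield along 3 paths.
Via Halcyon: 84% × 35% = 29.4%.
Via Orbis: 85% × 35% = 29.75%.
Via Everline: 70% × 19% = 13.3%.
Total: 29.4% + 29.75% + 13.3% = 72.45%.

72.45%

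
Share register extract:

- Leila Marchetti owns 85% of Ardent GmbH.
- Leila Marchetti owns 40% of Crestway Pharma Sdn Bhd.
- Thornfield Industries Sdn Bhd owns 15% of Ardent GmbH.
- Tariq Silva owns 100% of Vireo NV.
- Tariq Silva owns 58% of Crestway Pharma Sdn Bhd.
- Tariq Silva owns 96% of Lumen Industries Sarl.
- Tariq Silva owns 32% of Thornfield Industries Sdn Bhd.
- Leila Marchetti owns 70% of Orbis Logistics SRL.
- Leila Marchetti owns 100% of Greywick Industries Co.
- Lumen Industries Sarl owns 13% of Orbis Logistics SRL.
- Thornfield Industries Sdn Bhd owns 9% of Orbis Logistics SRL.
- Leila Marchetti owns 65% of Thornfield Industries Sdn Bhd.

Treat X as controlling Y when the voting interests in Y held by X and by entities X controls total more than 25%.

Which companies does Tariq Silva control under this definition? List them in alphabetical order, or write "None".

Crestway Pharma Sdn Bhd, Lumen Industries Sarl, Thornfield Industries Sdn Bhd, Vireo NV

Tariq holds 32% of Thornfield, so Tariq controls Thornfield.
Tariq holds 58% of Crestway, so Tariq controls Crestway.
Tariq holds 96% of Lumen, so Tariq controls Lumen.
Tariq holds 100% of Vireo, so Tariq controls Vireo.
No other company's threshold is met.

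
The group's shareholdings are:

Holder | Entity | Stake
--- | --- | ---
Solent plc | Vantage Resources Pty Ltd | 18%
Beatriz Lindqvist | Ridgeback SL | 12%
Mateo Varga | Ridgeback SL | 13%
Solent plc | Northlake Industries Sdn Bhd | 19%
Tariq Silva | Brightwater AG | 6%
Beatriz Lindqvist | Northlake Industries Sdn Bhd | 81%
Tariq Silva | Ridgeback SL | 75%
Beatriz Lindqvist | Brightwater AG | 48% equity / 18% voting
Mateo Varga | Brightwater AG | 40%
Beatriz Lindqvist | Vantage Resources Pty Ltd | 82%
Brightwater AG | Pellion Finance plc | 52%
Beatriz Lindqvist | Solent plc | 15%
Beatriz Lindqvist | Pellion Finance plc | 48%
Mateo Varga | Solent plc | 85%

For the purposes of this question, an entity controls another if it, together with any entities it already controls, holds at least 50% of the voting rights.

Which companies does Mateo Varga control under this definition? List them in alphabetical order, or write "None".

Solent plc

Mateo holds 85% of Solent, so Mateo controls Solent.
No other company's threshold is met.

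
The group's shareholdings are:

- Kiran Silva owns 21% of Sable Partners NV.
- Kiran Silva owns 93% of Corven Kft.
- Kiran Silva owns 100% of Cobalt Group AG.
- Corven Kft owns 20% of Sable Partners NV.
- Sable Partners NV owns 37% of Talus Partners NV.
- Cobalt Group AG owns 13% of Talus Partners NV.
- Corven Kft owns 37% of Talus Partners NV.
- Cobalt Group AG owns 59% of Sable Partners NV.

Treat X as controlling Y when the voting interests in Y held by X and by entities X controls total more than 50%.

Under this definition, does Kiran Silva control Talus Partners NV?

Kiran holds 100% of Cobalt, so Kiran controls Cobalt.
Kiran holds 93% of Corven, so Kiran controls Corven.
Kiran and Cobalt and Corven together hold 21% + 59% + 20% = 100% of Sable, so Kiran controls Sable.
Corven and Sable and Cobalt together hold 37% + 37% + 13% = 87% of Talus, so Kiran controls Talus.

Yes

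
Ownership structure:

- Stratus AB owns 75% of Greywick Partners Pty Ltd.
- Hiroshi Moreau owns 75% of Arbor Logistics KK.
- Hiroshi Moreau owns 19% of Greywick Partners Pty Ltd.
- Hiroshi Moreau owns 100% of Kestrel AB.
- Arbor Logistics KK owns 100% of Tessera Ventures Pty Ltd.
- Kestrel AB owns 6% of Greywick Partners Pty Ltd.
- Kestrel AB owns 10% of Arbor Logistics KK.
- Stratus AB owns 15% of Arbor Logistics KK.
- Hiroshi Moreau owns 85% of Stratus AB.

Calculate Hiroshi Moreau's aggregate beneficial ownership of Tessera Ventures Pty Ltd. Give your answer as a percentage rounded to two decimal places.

97.75%

Hiroshi reaches Tessera along 3 paths.
Via Arbor: 75% × 100% = 75%.
Via Kestrel → Arbor: 100% × 10% × 100% = 10%.
Via Stratus → Arbor: 85% × 15% × 100% = 12.75%.
Total: 75% + 10% + 12.75% = 97.75%.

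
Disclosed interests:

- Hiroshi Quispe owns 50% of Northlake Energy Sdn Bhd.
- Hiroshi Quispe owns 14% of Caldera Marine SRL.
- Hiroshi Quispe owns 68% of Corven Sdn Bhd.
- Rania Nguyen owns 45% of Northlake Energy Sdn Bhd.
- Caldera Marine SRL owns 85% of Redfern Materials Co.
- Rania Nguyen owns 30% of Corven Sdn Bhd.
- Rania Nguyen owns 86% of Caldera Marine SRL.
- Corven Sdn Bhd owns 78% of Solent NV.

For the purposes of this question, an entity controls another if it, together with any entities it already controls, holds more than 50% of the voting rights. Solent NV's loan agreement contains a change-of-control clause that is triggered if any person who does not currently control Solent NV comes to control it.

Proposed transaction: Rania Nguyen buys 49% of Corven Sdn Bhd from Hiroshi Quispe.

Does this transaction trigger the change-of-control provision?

The purchase adds only to Rania's holdings (Hiroshi's stake shrinks), so Rania is the only person who could newly come to control Solent.
Rania holds 86% of Caldera, so Rania controls Caldera.
Caldera holds 85% of Redfern, so Rania controls Redfern.
Neither Rania nor any entity Rania controls holds any voting interest in Solent.
So before the transaction, Rania does not control Solent.
After the purchase, Rania's direct stake in Corven rises to 30% + 49% = 79%, and Hiroshi's stake falls to 19%.
Rania holds 79% of Corven, so Rania controls Corven.
Corven holds 78% of Solent, so Rania controls Solent.
Rania did not control Solent before and does after, so the clause is triggered.

Yes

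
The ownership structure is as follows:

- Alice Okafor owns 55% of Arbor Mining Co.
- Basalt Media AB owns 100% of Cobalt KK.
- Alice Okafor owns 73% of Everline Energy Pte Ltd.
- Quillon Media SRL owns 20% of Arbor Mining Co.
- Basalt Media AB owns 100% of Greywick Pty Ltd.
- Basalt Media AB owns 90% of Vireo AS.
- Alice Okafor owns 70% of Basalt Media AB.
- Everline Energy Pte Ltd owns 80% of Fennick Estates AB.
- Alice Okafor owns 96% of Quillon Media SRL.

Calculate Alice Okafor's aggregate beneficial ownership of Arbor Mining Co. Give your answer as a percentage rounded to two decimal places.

Alice reaches Arbor along 2 paths.
Direct stake: 55% = 55%.
Via Quillon: 96% × 20% = 19.2%.
Total: 55% + 19.2% = 74.2%.
Rounded: 74.20%.

74.20%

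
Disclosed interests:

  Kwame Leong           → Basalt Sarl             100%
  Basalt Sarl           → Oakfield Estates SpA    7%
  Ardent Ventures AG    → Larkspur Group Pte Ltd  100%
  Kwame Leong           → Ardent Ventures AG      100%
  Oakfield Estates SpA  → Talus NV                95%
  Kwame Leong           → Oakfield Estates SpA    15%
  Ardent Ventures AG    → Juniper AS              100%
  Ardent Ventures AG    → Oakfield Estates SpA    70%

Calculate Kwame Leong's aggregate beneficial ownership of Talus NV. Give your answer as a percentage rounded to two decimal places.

Kwame reaches Talus along 3 paths.
Via Ardent → Oakfield: 100% × 70% × 95% = 66.5%.
Via Oakfield: 15% × 95% = 14.25%.
Via Basalt → Oakfield: 100% × 7% × 95% = 6.65%.
Total: 66.5% + 14.25% + 6.65% = 87.4%.
Rounded: 87.40%.

87.40%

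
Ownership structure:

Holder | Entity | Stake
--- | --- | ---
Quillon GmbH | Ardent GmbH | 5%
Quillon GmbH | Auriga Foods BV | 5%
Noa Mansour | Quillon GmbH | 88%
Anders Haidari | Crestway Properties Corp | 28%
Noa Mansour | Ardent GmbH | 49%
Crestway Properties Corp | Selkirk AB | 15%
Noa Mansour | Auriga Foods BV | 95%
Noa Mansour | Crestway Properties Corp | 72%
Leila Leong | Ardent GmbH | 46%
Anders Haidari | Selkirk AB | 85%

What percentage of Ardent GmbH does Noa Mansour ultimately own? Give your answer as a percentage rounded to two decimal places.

Noa reaches Ardent along 2 paths.
Direct stake: 49% = 49%.
Via Quillon: 88% × 5% = 4.4%.
Total: 49% + 4.4% = 53.4%.
Rounded: 53.40%.

53.40%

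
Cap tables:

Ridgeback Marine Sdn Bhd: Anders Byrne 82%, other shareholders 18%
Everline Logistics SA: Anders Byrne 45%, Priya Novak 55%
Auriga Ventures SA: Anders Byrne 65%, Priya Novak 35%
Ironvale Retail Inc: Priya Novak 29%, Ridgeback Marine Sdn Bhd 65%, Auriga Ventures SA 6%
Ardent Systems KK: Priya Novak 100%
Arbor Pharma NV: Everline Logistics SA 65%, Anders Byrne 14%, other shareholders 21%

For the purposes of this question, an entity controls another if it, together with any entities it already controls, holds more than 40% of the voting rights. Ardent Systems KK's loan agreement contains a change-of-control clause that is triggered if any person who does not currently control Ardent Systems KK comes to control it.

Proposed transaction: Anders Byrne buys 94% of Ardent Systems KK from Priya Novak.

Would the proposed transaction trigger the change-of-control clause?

The purchase adds only to Anders's holdings (Priya's stake shrinks), so Anders is the only person who could newly come to control Ardent.
Anders holds 82% of Ridgeback, so Anders controls Ridgeback.
Anders holds 45% of Everline, so Anders controls Everline.
Anders holds 65% of Auriga, so Anders controls Auriga.
Ridgeback and Auriga together hold 65% + 6% = 71% of Ironvale, so Anders controls Ironvale.
Everline and Anders together hold 65% + 14% = 79% of Arbor, so Anders controls Arbor.
Neither Anders nor any entity Anders controls holds any voting interest in Ardent.
So before the transaction, Anders does not control Ardent.
After the purchase, Anders holds 94% of Ardent directly, and Priya's stake falls to 6%.
Anders holds 94% of Ardent, so Anders controls Ardent.
Anders did not control Ardent before and does after, so the clause is triggered.

Yes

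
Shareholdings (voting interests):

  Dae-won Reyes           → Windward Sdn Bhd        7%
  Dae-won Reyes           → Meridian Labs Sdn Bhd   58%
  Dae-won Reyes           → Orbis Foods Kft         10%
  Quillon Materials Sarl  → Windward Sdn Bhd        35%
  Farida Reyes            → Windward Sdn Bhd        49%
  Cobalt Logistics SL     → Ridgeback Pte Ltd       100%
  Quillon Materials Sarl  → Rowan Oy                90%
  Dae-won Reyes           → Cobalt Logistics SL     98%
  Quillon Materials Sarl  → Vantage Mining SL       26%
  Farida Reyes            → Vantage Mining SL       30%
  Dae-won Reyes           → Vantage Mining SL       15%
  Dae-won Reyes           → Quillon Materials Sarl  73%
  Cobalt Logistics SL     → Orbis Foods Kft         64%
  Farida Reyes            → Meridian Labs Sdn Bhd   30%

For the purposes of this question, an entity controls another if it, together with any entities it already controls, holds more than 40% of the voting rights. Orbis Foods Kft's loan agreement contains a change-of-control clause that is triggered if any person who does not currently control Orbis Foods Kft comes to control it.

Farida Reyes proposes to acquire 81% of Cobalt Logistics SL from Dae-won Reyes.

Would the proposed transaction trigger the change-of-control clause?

Yes

The purchase adds only to Farida's holdings (Dae-won's stake shrinks), so Farida is the only person who could newly come to control Orbis.
Farida holds 49% of Windward, so Farida controls Windward.
Neither Farida nor any entity Farida controls holds any voting interest in Orbis.
So before the transaction, Farida does not control Orbis.
After the purchase, Farida holds 81% of Cobalt directly, and Dae-won's stake falls to 17%.
Farida holds 81% of Cobalt, so Farida controls Cobalt.
Cobalt holds 64% of Orbis, so Farida controls Orbis.
Farida did not control Orbis before and does after, so the clause is triggered.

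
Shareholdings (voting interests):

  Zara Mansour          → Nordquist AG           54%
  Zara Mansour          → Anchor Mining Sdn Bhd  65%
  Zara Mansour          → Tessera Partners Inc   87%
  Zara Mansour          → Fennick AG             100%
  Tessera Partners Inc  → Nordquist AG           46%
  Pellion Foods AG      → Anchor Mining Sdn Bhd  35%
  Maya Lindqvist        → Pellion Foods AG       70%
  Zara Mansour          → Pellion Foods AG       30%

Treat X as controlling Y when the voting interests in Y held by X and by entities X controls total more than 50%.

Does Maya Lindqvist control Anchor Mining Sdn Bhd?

No

Maya holds 70% of Pellion, so Maya controls Pellion.
In Anchor, Maya's side holds only 35%, not > 50%.
So Maya does not control Anchor.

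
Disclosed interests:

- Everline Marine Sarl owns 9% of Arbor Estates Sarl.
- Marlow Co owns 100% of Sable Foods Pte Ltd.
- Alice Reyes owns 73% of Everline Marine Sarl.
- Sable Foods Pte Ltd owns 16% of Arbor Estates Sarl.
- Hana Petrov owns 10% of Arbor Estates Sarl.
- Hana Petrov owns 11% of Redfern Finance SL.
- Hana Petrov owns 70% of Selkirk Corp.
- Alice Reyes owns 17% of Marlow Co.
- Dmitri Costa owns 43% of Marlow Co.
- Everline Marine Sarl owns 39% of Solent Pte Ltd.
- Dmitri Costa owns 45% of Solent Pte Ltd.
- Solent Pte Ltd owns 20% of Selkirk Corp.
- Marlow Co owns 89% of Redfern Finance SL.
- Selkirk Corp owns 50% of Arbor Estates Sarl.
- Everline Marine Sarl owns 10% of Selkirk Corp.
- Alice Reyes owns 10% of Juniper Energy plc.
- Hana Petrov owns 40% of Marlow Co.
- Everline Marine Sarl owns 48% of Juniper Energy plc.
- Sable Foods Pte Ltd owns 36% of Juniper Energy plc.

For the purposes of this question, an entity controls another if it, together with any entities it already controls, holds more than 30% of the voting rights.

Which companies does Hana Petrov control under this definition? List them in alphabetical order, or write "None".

Arbor Estates Sarl, Juniper Energy plc, Marlow Co, Redfern Finance SL, Sable Foods Pte Ltd, Selkirk Corp

Hana holds 40% of Marlow, so Hana controls Marlow.
Marlow and Hana together hold 89% + 11% = 100% of Redfern, so Hana controls Redfern.
Hana holds 70% of Selkirk, so Hana controls Selkirk.
Marlow holds 100% of Sable, so Hana controls Sable.
Sable and Selkirk and Hana together hold 16% + 50% + 10% = 76% of Arbor, so Hana controls Arbor.
Sable holds 36% of Juniper, so Hana controls Juniper.
No other company's threshold is met.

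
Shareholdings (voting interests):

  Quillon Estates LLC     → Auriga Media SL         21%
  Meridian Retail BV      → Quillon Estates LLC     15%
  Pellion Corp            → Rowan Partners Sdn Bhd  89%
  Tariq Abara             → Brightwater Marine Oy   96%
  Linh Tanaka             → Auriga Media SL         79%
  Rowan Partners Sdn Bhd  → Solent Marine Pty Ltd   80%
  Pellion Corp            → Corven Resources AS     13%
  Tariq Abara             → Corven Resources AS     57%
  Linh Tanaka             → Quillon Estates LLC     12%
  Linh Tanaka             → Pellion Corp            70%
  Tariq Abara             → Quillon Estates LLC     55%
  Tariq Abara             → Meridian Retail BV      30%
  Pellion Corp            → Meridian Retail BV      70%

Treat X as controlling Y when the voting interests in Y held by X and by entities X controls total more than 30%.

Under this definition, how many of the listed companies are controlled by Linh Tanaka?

Linh holds 70% of Pellion, so Linh controls Pellion.
Pellion holds 70% of Meridian, so Linh controls Meridian.
Pellion holds 89% of Rowan, so Linh controls Rowan.
Rowan holds 80% of Solent, so Linh controls Solent.
Linh holds 79% of Auriga, so Linh controls Auriga.
No other company's threshold is met.
Linh controls 5 companies.

5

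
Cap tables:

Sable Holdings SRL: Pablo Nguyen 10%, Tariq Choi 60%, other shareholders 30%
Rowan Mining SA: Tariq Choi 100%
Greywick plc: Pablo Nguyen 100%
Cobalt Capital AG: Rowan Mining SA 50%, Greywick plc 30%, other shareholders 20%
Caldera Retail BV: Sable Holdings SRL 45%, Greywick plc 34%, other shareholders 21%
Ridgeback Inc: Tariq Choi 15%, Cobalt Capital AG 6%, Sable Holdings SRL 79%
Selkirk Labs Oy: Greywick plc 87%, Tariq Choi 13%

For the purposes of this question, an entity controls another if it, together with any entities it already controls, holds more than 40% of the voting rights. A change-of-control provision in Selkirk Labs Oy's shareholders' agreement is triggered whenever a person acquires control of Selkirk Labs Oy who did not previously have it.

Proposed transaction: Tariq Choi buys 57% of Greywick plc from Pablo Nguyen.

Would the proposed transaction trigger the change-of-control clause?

Yes

The purchase adds only to Tariq's holdings (Pablo's stake shrinks), so Tariq is the only person who could newly come to control Selkirk.
Tariq holds 60% of Sable, so Tariq controls Sable.
Tariq holds 100% of Rowan, so Tariq controls Rowan.
Rowan holds 50% of Cobalt, so Tariq controls Cobalt.
Sable holds 45% of Caldera, so Tariq controls Caldera.
Tariq and Cobalt and Sable together hold 15% + 6% + 79% = 100% of Ridgeback, so Tariq controls Ridgeback.
In Selkirk, Tariq's side holds only 13%, not > 40%.
So before the transaction, Tariq does not control Selkirk.
After the purchase, Tariq holds 57% of Greywick directly, and Pablo's stake falls to 43%.
Tariq holds 57% of Greywick, so Tariq controls Greywick.
Greywick and Tariq together hold 87% + 13% = 100% of Selkirk, so Tariq controls Selkirk.
Tariq did not control Selkirk before and does after, so the clause is triggered.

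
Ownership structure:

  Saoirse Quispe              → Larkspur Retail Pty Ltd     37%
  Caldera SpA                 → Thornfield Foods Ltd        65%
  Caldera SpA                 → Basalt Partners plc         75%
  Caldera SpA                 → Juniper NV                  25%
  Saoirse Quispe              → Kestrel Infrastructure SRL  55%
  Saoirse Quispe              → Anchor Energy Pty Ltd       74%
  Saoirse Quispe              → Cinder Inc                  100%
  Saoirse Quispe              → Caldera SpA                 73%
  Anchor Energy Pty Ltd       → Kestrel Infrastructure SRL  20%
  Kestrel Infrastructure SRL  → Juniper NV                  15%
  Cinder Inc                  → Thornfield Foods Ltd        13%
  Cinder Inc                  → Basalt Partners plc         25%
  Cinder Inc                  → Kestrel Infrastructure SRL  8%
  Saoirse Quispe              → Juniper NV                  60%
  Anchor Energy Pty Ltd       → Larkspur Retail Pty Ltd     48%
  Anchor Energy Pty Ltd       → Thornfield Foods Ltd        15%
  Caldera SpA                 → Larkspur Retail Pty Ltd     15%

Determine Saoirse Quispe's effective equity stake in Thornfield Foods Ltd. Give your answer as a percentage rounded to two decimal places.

71.55%

Saoirse reaches Thornfield along 3 paths.
Via Cinder: 100% × 13% = 13%.
Via Anchor: 74% × 15% = 11.1%.
Via Caldera: 73% × 65% = 47.45%.
Total: 13% + 11.1% + 47.45% = 71.55%.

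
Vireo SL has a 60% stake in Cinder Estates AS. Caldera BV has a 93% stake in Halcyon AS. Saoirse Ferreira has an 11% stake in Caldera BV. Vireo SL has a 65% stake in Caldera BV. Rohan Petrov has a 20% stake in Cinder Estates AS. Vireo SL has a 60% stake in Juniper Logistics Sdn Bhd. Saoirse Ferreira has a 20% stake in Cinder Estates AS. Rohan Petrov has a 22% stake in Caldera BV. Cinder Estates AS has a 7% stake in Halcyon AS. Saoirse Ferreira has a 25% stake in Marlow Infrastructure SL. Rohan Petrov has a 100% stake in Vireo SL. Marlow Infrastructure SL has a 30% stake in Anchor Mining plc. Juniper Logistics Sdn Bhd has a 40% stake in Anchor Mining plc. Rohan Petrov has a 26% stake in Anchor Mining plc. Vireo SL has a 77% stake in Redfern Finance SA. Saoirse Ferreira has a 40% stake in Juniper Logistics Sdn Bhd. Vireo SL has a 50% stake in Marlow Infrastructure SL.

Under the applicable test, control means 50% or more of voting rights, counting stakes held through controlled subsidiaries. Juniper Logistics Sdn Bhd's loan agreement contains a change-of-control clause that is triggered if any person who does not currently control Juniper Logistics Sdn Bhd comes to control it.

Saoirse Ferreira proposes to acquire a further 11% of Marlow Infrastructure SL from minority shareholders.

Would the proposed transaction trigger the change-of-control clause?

The purchase changes only Saoirse's holdings, so Saoirse is the only person who could newly come to control Juniper.
Saoirse's largest direct stake is 40% in Juniper, which does not meet the threshold, so Saoirse controls no company.
In Juniper, Saoirse's side holds only 40%, not ≥ 50%.
So before the transaction, Saoirse does not control Juniper.
After the purchase, Saoirse's direct stake in Marlow rises to 25% + 11% = 36%.
Saoirse's side now holds 36% of Marlow, not ≥ 50%, so Saoirse still does not control Marlow.
After the transaction, Saoirse's side holds 40% of Juniper, not ≥ 50%, so Saoirse still does not control Juniper.
No new person acquires control, so the clause is not triggered.

No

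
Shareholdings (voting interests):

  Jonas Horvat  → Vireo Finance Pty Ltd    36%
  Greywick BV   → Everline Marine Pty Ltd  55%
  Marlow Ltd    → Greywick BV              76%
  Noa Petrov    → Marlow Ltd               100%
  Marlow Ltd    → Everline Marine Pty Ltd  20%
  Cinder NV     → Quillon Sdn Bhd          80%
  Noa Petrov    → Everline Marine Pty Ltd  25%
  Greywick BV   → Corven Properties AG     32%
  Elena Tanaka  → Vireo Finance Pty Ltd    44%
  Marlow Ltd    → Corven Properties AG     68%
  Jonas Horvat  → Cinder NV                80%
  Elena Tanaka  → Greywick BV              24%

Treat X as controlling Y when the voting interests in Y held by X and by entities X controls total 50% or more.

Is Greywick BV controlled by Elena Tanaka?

No

Elena's largest direct stake is 44% in Vireo, which does not meet the threshold, so Elena controls no company.
In Greywick, Elena's side holds only 24%, not ≥ 50%.
So Elena does not control Greywick.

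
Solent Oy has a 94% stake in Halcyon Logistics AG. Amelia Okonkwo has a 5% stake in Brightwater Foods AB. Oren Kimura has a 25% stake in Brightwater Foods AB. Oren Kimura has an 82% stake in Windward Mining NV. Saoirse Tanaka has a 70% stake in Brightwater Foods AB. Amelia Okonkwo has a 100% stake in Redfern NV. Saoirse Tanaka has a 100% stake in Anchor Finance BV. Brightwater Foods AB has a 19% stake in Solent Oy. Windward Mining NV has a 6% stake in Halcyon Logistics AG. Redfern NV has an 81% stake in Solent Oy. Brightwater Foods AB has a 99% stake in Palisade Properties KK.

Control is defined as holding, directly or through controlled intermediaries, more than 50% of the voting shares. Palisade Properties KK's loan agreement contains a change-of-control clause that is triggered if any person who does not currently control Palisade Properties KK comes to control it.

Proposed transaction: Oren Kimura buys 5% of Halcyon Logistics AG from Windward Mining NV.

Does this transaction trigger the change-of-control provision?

The purchase adds only to Oren's holdings (Windward's stake shrinks), so Oren is the only person who could newly come to control Palisade.
Oren holds 82% of Windward, so Oren controls Windward.
Neither Oren nor any entity Oren controls holds any voting interest in Palisade.
So before the transaction, Oren does not control Palisade.
After the purchase, Oren holds 5% of Halcyon directly, and Windward's stake falls to 1%.
Oren's side now holds 1% + 5% = 6% of Halcyon, not > 50%, so Oren still does not control Halcyon.
After the transaction, neither Oren nor any entity Oren controls holds a voting interest in Palisade, so Oren still does not control it.
No new person acquires control, so the clause is not triggered.

No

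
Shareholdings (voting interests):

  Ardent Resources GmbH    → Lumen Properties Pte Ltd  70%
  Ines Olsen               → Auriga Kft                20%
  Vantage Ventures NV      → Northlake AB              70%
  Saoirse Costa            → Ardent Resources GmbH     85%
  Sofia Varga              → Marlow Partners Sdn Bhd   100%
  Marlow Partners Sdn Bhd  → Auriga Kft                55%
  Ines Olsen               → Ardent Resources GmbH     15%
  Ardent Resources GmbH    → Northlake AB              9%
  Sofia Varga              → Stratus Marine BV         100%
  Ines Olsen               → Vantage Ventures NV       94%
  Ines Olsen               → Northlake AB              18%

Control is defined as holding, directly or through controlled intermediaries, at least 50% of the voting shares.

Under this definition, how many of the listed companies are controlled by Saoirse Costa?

2

Saoirse holds 85% of Ardent, so Saoirse controls Ardent.
Ardent holds 70% of Lumen, so Saoirse controls Lumen.
No other company's threshold is met.
Saoirse controls 2 companies.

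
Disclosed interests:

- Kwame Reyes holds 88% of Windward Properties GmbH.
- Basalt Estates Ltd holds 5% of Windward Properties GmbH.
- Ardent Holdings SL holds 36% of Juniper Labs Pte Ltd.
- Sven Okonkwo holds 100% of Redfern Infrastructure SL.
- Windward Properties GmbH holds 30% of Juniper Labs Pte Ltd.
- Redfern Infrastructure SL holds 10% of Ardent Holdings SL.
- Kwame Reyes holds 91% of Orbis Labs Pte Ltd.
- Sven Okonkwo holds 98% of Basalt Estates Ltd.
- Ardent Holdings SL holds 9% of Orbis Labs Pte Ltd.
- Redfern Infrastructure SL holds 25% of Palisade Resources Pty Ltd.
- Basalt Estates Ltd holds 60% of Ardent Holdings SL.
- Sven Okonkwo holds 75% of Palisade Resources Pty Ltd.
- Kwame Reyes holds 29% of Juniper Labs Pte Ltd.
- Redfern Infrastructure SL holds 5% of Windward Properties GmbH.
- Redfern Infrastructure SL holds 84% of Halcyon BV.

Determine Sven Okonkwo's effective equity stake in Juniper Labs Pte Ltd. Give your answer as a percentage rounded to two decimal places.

27.74%

Sven reaches Juniper along 4 paths.
Via Basalt → Windward: 98% × 5% × 30% = 1.47%.
Via Redfern → Windward: 100% × 5% × 30% = 1.5%.
Via Basalt → Ardent: 98% × 60% × 36% = 21.168%.
Via Redfern → Ardent: 100% × 10% × 36% = 3.6%.
Total: 1.47% + 1.5% + 21.168% + 3.6% = 27.738%.
Rounded: 27.74%.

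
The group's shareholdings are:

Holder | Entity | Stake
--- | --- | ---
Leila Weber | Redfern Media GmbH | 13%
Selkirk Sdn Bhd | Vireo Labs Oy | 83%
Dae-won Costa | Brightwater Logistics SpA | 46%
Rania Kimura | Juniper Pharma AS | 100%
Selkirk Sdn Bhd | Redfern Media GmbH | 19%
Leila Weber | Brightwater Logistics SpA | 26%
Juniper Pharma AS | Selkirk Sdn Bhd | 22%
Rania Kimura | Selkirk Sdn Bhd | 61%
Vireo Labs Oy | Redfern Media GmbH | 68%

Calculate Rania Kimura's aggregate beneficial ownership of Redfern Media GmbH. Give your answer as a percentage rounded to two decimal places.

62.62%

Rania reaches Redfern along 4 paths.
Via Juniper → Selkirk → Vireo: 100% × 22% × 83% × 68% = 12.4168%.
Via Selkirk → Vireo: 61% × 83% × 68% = 34.4284%.
Via Juniper → Selkirk: 100% × 22% × 19% = 4.18%.
Via Selkirk: 61% × 19% = 11.59%.
Total: 12.4168% + 34.4284% + 4.18% + 11.59% = 62.6152%.
Rounded: 62.62%.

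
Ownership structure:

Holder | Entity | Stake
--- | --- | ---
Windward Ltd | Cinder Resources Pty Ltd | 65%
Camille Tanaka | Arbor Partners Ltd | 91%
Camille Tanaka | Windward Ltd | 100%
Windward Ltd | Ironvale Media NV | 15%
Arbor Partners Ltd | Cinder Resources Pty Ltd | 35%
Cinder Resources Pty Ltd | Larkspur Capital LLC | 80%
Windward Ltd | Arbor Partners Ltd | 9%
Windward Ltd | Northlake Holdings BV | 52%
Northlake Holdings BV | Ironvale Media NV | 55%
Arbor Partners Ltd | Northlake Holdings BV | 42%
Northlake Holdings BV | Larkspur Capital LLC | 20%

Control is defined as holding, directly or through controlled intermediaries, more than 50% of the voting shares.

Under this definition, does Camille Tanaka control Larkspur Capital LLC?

Yes

Camille holds 100% of Windward, so Camille controls Windward.
Camille and Windward together hold 91% + 9% = 100% of Arbor, so Camille controls Arbor.
Arbor and Windward together hold 35% + 65% = 100% of Cinder, so Camille controls Cinder.
Arbor and Windward together hold 42% + 52% = 94% of Northlake, so Camille controls Northlake.
Northlake and Cinder together hold 20% + 80% = 100% of Larkspur, so Camille controls Larkspur.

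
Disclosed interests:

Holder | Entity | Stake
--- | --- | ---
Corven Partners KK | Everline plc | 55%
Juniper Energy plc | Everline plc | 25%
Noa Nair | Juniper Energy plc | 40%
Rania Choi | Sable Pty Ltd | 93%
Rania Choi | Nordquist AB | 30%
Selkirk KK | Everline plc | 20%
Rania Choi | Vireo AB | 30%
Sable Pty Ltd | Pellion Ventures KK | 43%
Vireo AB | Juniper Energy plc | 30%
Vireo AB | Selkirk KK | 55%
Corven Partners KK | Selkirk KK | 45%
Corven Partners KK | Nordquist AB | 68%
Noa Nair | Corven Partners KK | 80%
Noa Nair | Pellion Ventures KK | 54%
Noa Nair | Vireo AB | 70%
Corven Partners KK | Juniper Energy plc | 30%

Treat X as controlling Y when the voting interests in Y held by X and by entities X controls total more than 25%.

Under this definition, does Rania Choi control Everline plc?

Rania holds 30% of Vireo, so Rania controls Vireo.
Vireo holds 55% of Selkirk, so Rania controls Selkirk.
Vireo holds 30% of Juniper, so Rania controls Juniper.
Selkirk and Juniper together hold 20% + 25% = 45% of Everline, so Rania controls Everline.

Yes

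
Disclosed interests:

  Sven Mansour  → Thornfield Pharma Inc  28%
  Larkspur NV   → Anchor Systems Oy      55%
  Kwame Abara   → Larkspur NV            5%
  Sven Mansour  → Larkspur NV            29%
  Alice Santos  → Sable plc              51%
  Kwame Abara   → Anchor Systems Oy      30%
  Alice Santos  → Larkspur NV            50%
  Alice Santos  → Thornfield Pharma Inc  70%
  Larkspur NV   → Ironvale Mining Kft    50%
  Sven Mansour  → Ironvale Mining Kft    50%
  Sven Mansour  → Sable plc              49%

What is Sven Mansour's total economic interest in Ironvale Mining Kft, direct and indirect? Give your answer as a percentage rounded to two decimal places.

Sven reaches Ironvale along 2 paths.
Via Larkspur: 29% × 50% = 14.5%.
Direct stake: 50% = 50%.
Total: 14.5% + 50% = 64.5%.
Rounded: 64.50%.

64.50%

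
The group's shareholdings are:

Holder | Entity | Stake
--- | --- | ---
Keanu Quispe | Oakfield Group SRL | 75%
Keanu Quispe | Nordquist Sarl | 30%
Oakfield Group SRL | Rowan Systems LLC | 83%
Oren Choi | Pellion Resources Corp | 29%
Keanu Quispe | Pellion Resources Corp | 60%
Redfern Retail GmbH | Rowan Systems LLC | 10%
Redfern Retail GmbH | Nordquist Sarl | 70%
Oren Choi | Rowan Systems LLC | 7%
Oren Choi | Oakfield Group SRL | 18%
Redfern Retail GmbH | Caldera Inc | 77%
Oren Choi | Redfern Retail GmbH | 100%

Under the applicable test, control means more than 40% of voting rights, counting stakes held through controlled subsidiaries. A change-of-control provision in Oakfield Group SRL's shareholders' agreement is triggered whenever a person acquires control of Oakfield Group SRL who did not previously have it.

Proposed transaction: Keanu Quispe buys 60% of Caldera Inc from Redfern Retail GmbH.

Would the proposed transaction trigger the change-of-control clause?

The purchase adds only to Keanu's holdings (Redfern's stake shrinks), so Keanu is the only person who could newly come to control Oakfield.
Keanu holds 75% of Oakfield, so Keanu controls Oakfield.
So Keanu already controls Oakfield before the transaction.
After the purchase, Keanu holds 60% of Caldera directly, and Redfern's stake falls to 17%.
Keanu controlled Oakfield already, so this is not a new person acquiring control; every other person's position is unchanged or reduced.
No new person acquires control, so the clause is not triggered.

No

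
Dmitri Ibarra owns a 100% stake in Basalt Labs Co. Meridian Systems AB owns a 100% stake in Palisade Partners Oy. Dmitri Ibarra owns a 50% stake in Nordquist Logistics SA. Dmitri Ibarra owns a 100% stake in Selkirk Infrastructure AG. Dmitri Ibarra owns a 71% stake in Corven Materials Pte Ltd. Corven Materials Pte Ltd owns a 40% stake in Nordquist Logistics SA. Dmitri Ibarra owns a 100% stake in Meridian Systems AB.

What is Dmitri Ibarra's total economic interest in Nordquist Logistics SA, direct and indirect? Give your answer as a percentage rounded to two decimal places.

78.40%

Dmitri reaches Nordquist along 2 paths.
Direct stake: 50% = 50%.
Via Corven: 71% × 40% = 28.4%.
Total: 50% + 28.4% = 78.4%.
Rounded: 78.40%.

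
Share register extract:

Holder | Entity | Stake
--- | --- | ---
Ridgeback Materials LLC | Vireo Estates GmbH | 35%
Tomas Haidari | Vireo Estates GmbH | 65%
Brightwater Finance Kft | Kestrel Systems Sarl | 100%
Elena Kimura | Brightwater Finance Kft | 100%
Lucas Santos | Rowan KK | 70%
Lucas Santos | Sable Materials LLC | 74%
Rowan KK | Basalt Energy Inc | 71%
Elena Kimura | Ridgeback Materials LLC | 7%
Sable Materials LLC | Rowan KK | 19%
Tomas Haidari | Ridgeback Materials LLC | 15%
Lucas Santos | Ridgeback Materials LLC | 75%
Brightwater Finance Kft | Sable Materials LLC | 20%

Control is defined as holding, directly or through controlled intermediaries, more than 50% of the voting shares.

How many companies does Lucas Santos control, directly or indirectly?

Lucas holds 75% of Ridgeback, so Lucas controls Ridgeback.
Lucas holds 74% of Sable, so Lucas controls Sable.
Lucas and Sable together hold 70% + 19% = 89% of Rowan, so Lucas controls Rowan.
Rowan holds 71% of Basalt, so Lucas controls Basalt.
No other company's threshold is met.
Lucas controls 4 companies.

4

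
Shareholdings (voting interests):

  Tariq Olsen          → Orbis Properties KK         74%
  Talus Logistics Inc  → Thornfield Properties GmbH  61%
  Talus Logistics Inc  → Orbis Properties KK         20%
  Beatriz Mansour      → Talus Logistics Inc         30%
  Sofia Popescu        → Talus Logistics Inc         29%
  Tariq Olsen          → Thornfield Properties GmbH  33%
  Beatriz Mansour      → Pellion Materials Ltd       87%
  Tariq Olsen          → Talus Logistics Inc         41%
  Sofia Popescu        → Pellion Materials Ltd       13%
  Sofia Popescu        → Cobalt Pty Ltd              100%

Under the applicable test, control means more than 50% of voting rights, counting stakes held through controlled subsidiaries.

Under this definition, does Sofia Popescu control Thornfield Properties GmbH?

No

Sofia holds 100% of Cobalt, so Sofia controls Cobalt.
Neither Sofia nor any entity Sofia controls holds any voting interest in Thornfield.
So Sofia does not control Thornfield.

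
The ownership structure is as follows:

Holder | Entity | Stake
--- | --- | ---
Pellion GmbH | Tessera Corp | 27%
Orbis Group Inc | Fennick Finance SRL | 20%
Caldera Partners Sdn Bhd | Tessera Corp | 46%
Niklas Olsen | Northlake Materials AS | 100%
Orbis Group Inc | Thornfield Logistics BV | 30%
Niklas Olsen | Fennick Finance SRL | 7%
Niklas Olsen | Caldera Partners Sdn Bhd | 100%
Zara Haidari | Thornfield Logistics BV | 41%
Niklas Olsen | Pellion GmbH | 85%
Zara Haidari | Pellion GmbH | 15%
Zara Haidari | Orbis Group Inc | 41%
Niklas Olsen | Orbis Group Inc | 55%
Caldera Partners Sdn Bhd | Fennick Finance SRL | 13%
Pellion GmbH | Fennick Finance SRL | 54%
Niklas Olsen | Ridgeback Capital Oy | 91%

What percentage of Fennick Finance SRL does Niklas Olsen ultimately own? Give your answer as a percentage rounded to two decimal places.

76.90%

Niklas reaches Fennick along 4 paths.
Via Orbis: 55% × 20% = 11%.
Direct stake: 7% = 7%.
Via Pellion: 85% × 54% = 45.9%.
Via Caldera: 100% × 13% = 13%.
Total: 11% + 7% + 45.9% + 13% = 76.9%.
Rounded: 76.90%.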